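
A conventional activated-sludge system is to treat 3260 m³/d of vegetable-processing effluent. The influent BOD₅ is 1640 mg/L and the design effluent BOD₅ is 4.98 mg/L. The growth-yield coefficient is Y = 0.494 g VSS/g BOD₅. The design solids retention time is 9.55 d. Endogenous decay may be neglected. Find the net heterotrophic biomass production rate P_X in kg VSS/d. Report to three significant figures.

P_X ≈ 2630 kg VSS/d

Since k_d ≈ 0, Y_obs = Y = 0.494 g VSS/g BOD₅.
Q·(S₀ − S) = 3260 × (1640 − 4.98) × 10⁻³ = 5330 kg/d removed.
P_X = Y_obs · Q(S₀ − S) = 0.4940 × 5330 = 2633 kg VSS/d.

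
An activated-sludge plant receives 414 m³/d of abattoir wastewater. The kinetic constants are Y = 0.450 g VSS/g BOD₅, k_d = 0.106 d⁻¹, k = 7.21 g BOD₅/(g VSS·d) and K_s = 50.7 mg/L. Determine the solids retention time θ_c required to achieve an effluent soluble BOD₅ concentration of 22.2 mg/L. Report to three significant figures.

At the target effluent, Y k S/(K_s+S) = 0.450×7.21×22.2/72.90 = 0.9880 d⁻¹.
Then 1/θ_c = μ − k_d = 0.9880 − 0.106 = 0.8820 d⁻¹, giving θ_c = 1.134 d.

θ_c ≈ 1.13 d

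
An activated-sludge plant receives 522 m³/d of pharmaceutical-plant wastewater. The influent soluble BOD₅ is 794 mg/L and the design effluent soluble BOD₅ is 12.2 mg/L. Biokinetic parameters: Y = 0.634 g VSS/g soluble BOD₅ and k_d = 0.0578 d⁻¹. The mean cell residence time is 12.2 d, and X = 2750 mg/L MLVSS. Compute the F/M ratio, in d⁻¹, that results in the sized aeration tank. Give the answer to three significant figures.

From the SRT design equation V = Y Q (S₀−S) θ_c / [X (1 + k_d θ_c)] = 0.634 × 522 × (794 − 12.2) × 12.2 / [2750 × (1 + 0.0578 × 12.2)] = 3.16×10^6 / 4689 = 673.2 m³.
F/M = Q·S₀ / (V·X) = 522 × 794 / (673.2 × 2750) = 0.2239 g soluble BOD₅·(g VSS·d)⁻¹.

F/M ≈ 0.224 d⁻¹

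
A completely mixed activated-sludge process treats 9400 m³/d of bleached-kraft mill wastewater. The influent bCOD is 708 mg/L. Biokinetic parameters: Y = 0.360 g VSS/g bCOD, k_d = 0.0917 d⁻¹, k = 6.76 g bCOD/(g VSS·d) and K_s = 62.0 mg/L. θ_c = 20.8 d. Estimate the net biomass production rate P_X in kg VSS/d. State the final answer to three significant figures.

P_X ≈ 820 kg VSS/d

From the Monod/SRT balance for a CMAS, S = K_s·(1+k_d θ_c)/[θ_c·(Y k − k_d) − 1] = 62.0 × (1 + 0.0917 × 20.8) / [20.8 × (0.360 × 6.76 − 0.0917) − 1] = 180.3 / 47.71 = 3.778 mg/L.
The observed yield is Y_obs = Y/(1 + k_d·θ_c) = 0.360 / (1 + 0.0917 × 20.8) = 0.360 / 2.907 = 0.1238 g VSS per g bCOD removed.
ΔS = 708 − 3.78 = 704.2 mg/L, so the substrate removal rate is 9400 × 704.2/1000 = 6620 kg bCOD/d.
P_X = Y_obs · Q(S₀ − S) = 0.1238 × 6620 = 819.7 kg VSS/d.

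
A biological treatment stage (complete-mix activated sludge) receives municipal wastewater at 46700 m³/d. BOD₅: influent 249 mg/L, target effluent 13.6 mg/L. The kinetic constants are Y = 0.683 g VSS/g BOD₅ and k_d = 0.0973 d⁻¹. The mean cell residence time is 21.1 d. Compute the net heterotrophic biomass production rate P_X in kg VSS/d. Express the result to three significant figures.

Y_obs = Y / (1 + k_d θ_c) = 0.683 / (1 + 0.0973 × 21.1) = 0.683 / 3.053 = 0.2237.
Mass of BOD₅ removed per day: Q(S₀ − S) = 46700 × 235.4 g/m³ = 10993 kg/d.
Net biomass production P_X = Y_obs × Q·(S₀ − S) = 0.2237 × 10993 = 2459 kg VSS/d.

P_X ≈ 2460 kg VSS/d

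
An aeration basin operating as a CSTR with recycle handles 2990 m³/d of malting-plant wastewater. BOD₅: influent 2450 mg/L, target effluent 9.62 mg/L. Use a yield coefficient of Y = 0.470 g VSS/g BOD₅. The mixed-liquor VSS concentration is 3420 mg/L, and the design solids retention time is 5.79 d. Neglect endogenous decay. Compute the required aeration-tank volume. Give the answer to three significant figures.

V ≈ 5810 m³

V·X = Y·Q·ΔS·θ_c gives V = 0.470 × 2990 × (2450 − 9.62) × 5.79 / 3420 = 5806 m³.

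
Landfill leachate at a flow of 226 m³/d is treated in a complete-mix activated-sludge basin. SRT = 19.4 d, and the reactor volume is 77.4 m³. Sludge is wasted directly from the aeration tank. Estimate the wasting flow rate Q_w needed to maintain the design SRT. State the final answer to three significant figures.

For wasting at MLVSS concentration, Q_w = V/θ_c = 77.40/19.4 = 3.990 m³/d.

Q_w ≈ 3.99 m³/d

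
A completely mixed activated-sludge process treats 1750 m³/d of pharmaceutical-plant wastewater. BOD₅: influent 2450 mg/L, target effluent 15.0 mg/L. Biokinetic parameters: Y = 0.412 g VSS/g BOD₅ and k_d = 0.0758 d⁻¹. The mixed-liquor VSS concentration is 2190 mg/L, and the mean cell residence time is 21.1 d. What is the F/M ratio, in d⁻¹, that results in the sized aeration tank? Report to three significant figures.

F/M ≈ 0.301 d⁻¹

Rearranging the biomass balance for a CMAS with decay, V = Y·Q·ΔS·θ_c / [X·(1+k_d θ_c)] = 0.412 × 1750 × (2450 − 15.0) × 21.1 / [2190 × (1 + 0.0758 × 21.1)] = 3.7×10^7 / 5693 = 6507 m³.
Food-to-microorganism ratio F/M = Q S₀ / (V X) = 1750 × 2450 / (6507 × 2190) = 0.3009 d⁻¹.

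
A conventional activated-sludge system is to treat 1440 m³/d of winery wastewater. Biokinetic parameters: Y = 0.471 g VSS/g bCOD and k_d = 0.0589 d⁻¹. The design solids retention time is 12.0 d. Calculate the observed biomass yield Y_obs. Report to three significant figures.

Correct the yield for decay: Y_obs = Y/(1 + k_d θ_c) = 0.471 / (1 + 0.0589 × 12.0) = 0.471 / 1.707 = 0.2760.

Y_obs ≈ 0.276 g VSS/g bCOD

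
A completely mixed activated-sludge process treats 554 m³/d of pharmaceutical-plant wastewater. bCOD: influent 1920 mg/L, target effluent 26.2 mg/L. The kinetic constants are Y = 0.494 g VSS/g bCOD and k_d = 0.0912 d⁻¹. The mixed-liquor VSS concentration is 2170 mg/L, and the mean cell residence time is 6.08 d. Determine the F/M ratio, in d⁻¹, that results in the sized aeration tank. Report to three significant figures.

Steady-state biomass mass balance: V·X·(1 + k_d·θ_c) = Y·Q·(S₀ − S)·θ_c, so V = 0.494 × 554 × (1920 − 26.2) × 6.08 / [2170 × (1 + 0.0912 × 6.08)] = 3.15×10^6 / 3373 = 934.2 m³.
F/M = applied load / biomass = Q·S₀/(V·X) = 554 × 1920 / (934.2 × 2170) = 0.5247 d⁻¹.

F/M ≈ 0.525 d⁻¹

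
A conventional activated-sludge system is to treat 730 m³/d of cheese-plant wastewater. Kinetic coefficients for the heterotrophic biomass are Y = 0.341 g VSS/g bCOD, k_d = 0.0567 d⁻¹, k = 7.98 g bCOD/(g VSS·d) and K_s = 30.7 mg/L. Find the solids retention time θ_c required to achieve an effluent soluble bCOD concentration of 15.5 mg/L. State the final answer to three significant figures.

Specific growth rate at S = 15.5 mg/L: μ = YkS/(K_s+S) = 0.341·7.98·15.5/(30.7+15.5) = 0.9130 d⁻¹.
1/θ_c = 0.9130 − 0.0567 = 0.8563 d⁻¹, so θ_c = 1.168 d.

θ_c ≈ 1.17 d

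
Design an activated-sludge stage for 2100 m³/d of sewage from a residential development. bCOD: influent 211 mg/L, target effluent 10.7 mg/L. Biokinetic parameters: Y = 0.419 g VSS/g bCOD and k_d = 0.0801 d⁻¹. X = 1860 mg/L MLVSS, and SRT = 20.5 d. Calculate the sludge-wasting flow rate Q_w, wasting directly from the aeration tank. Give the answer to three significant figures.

From the SRT design equation V = Y Q (S₀−S) θ_c / [X (1 + k_d θ_c)] = 0.419 × 2100 × (211 − 10.7) × 20.5 / [1860 × (1 + 0.0801 × 20.5)] = 3.61×10^6 / 4914 = 735.2 m³.
With mixed-liquor wasting, θ_c = V/Q_w, so Q_w = V/θ_c = 735.2/20.5 = 35.86 m³/d.

Q_w ≈ 35.9 m³/d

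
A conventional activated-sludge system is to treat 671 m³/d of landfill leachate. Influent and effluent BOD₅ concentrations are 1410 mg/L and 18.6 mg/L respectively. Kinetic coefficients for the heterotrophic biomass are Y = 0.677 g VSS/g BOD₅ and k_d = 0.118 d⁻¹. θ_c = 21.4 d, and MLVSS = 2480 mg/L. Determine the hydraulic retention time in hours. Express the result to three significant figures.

τ ≈ 55.3 h

Steady-state biomass mass balance: V·X·(1 + k_d·θ_c) = Y·Q·(S₀ − S)·θ_c, so V = 0.677 × 671 × (1410 − 18.6) × 21.4 / [2480 × (1 + 0.118 × 21.4)] = 1.35×10^7 / 8742 = 1547 m³.
HRT = V/Q = 1547 m³ / 671 m³·d⁻¹ = 2.306 d × 24 = 55.34 h.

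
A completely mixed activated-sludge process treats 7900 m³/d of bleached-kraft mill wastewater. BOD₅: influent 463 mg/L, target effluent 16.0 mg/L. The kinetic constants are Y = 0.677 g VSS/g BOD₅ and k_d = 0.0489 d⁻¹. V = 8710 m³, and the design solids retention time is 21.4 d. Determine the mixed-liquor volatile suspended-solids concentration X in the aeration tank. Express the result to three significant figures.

X = Y·Q·ΔS·θ_c / [V·(1 + k_d θ_c)] = 0.677 × 7900 × (463 − 16.0) × 21.4 / [8710 × (1 + 0.0489 × 21.4)] = 2870 mg/L.

X ≈ 2870 mg/L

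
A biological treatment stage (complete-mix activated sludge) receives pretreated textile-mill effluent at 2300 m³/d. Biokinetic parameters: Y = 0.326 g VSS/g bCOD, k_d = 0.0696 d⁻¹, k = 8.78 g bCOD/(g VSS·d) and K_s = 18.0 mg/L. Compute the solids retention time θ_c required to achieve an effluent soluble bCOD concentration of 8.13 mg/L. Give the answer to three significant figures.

Specific growth rate at S = 8.13 mg/L: μ = YkS/(K_s+S) = 0.326·8.78·8.13/(18.0+8.13) = 0.8906 d⁻¹.
θ_c = 1/(μ − k_d) = 1/(0.8906 − 0.0696) = 1/0.8210 = 1.218 d.

θ_c ≈ 1.22 d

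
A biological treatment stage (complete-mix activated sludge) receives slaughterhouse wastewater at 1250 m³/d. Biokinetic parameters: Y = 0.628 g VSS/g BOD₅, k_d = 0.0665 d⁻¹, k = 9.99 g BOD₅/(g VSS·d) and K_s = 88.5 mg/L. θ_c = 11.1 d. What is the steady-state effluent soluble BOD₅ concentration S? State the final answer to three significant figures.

From the Monod/SRT balance for a CMAS, S = K_s·(1+k_d θ_c)/[θ_c·(Y k − k_d) − 1] = 88.5 × (1 + 0.0665 × 11.1) / [11.1 × (0.628 × 9.99 − 0.0665) − 1] = 153.8 / 67.90 = 2.265 mg/L.

S ≈ 2.27 mg/L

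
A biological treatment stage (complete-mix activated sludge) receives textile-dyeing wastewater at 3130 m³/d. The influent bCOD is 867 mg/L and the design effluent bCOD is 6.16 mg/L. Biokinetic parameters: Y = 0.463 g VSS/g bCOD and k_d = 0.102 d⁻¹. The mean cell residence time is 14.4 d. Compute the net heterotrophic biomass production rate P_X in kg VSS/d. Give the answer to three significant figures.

Correct the yield for decay: Y_obs = Y/(1 + k_d θ_c) = 0.463 / (1 + 0.102 × 14.4) = 0.463 / 2.469 = 0.1875.
Q·(S₀ − S) = 3130 × (867 − 6.16) × 10⁻³ = 2694 kg/d removed.
Biomass produced: P_X = Y_obs·Q·ΔS = 0.1875 × 2694 ≈ 505.3 kg VSS/d.

P_X ≈ 505 kg VSS/d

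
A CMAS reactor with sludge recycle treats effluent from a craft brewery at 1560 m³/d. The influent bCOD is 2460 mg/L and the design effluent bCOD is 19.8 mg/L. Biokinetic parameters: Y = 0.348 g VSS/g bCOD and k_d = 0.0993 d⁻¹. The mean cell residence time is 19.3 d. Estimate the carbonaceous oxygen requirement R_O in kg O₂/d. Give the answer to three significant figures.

Observed yield with endogenous decay: Y_obs = Y / (1 + k_d·θ_c) = 0.348 / (1 + 0.0993 × 19.3) = 0.348 / 2.916 = 0.1193 g VSS/g bCOD.
Substrate removed = Q·(S₀ − S) = 1560 m³/d × (2460 − 19.8) g/m³ = 3.81×10^6 g/d = 3807 kg/d.
Net sludge production P_X = 0.1193 × 3807 = 454.2 kg VSS/d.
R_O = Q·ΔS − 1.42 P_X = 3807 − 645.0 = 3162 kg O₂/d.

R_O ≈ 3160 kg O₂/d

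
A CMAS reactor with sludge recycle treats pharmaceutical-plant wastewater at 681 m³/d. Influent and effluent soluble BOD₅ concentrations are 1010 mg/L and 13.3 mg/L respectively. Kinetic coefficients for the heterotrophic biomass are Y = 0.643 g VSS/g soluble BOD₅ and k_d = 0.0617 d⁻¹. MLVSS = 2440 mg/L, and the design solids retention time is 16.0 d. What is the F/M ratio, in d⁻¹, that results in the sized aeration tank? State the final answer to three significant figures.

Rearranging the biomass balance for a CMAS with decay, V = Y·Q·ΔS·θ_c / [X·(1+k_d θ_c)] = 0.643 × 681 × (1010 − 13.3) × 16.0 / [2440 × (1 + 0.0617 × 16.0)] = 6.98×10^6 / 4849 = 1440 m³.
Food-to-microorganism ratio F/M = Q S₀ / (V X) = 681 × 1010 / (1440 × 2440) = 0.1957 d⁻¹.

F/M ≈ 0.196 d⁻¹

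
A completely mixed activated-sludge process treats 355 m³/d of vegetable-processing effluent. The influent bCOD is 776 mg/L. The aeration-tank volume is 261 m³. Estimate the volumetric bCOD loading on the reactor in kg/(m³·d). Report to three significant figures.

L_v ≈ 1.06 kg bCOD/(m³·d)

Applied bCOD load per unit volume = Q·S₀/V = (355 × 776/1000)/261.0 = 1.055 kg bCOD·m⁻³·d⁻¹.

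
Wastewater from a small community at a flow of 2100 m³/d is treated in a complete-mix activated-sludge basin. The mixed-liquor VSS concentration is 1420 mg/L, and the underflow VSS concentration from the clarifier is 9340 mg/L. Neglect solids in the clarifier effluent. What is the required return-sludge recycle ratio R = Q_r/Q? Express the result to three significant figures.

R ≈ 0.179

Solids balance on the clarifier gives (1+R)X = R·X_r, so R = X/(X_r − X) = 1420 / (9340 − 1420) = 0.1793.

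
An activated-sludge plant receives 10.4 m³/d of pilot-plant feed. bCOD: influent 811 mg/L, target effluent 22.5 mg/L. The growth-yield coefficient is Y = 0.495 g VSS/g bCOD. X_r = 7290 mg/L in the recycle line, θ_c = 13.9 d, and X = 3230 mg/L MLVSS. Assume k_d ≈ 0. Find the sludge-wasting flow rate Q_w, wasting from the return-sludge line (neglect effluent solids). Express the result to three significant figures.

Biomass mass balance (decay neglected): V·X = Y·Q·(S₀ − S)·θ_c, so V = 0.495 × 10.4 × (811 − 22.5) × 13.9 / 3230 = 17.47 m³.
θ_c = V·X/(Q_w·X_r) when wasting from the recycle, so Q_w = V·X/(θ_c·X_r) = 17.47 × 3230 / (13.9 × 7290) = 0.5568 m³/d.

Q_w ≈ 0.557 m³/d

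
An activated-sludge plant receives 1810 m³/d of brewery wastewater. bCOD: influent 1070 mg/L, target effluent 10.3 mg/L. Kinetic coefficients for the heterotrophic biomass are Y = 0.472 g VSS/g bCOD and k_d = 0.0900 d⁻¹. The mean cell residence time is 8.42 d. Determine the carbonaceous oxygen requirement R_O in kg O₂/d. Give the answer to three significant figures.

R_O ≈ 1190 kg O₂/d

Y_obs = Y / (1 + k_d θ_c) = 0.472 / (1 + 0.0900 × 8.42) = 0.472 / 1.758 = 0.2685.
Mass of bCOD removed per day: Q(S₀ − S) = 1810 × 1060 g/m³ = 1918 kg/d.
Net sludge production P_X = 0.2685 × 1918 = 515.0 kg VSS/d.
R_O = Q·ΔS − 1.42 P_X = 1918 − 731.3 = 1187 kg O₂/d.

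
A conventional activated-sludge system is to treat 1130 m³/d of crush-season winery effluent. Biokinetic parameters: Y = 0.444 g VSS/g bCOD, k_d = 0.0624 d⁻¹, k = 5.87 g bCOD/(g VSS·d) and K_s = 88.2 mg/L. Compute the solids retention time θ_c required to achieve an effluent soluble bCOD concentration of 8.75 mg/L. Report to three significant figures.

Specific growth rate at S = 8.75 mg/L: μ = YkS/(K_s+S) = 0.444·5.87·8.75/(88.2+8.75) = 0.2352 d⁻¹.
Then 1/θ_c = μ − k_d = 0.2352 − 0.0624 = 0.1728 d⁻¹, giving θ_c = 5.786 d.

θ_c ≈ 5.79 d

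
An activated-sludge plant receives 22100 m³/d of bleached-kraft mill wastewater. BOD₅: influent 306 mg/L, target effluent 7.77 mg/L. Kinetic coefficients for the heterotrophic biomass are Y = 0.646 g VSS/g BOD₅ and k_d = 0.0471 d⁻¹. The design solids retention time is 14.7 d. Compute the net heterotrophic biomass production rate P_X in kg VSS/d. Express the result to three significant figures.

The observed yield is Y_obs = Y/(1 + k_d·θ_c) = 0.646 / (1 + 0.0471 × 14.7) = 0.646 / 1.692 = 0.3817 g VSS per g BOD₅ removed.
Mass of BOD₅ removed per day: Q(S₀ − S) = 22100 × 298.2 g/m³ = 6591 kg/d.
So the net sludge growth is P_X = 0.3817 × 6591 = 2516 kg VSS/d.

P_X ≈ 2520 kg VSS/d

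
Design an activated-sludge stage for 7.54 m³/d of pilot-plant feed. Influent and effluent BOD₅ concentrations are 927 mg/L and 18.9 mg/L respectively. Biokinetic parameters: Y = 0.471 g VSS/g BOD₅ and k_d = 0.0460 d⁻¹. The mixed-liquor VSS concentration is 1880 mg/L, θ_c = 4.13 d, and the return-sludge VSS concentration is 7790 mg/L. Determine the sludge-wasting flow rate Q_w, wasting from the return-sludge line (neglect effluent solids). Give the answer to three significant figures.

Steady-state biomass mass balance: V·X·(1 + k_d·θ_c) = Y·Q·(S₀ − S)·θ_c, so V = 0.471 × 7.54 × (927 − 18.9) × 4.13 / [1880 × (1 + 0.0460 × 4.13)] = 1.33×10^4 / 2237 = 5.954 m³.
Wasting from the return line (neglecting effluent solids): Q_w = V·X / (θ_c·X_r) = 5.954 × 1880 / (4.13 × 7790) = 0.3479 m³/d.

Q_w ≈ 0.348 m³/d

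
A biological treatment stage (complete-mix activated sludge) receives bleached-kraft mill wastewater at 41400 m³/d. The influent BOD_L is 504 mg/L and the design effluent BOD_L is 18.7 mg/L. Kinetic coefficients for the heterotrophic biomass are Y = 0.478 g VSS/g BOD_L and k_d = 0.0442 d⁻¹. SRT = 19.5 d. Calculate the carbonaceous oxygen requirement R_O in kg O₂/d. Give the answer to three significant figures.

R_O ≈ 12800 kg O₂/d

The observed yield is Y_obs = Y/(1 + k_d·θ_c) = 0.478 / (1 + 0.0442 × 19.5) = 0.478 / 1.862 = 0.2567 g VSS per g BOD_L removed.
Mass of BOD_L removed per day: Q(S₀ − S) = 41400 × 485.3 g/m³ = 20091 kg/d.
Biomass synthesised: P_X = Y_obs × 20091 = 5158 kg VSS/d.
Carbonaceous O₂ demand = substrate oxidised − cell-mass equivalent = 20091 − 1.42 × 5158 = 12767 kg O₂/d.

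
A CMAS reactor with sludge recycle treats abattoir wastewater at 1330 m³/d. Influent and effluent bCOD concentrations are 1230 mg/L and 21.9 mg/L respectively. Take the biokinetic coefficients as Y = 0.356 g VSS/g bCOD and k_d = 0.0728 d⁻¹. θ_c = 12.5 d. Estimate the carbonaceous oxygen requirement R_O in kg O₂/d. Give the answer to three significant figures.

R_O ≈ 1180 kg O₂/d

Y_obs = Y / (1 + k_d θ_c) = 0.356 / (1 + 0.0728 × 12.5) = 0.356 / 1.910 = 0.1864.
Q·(S₀ − S) = 1330 × (1230 − 21.9) × 10⁻³ = 1607 kg/d removed.
Net sludge production P_X = 0.1864 × 1607 = 299.5 kg VSS/d.
R_O = Q·ΔS − 1.42 P_X = 1607 − 425.3 = 1182 kg O₂/d.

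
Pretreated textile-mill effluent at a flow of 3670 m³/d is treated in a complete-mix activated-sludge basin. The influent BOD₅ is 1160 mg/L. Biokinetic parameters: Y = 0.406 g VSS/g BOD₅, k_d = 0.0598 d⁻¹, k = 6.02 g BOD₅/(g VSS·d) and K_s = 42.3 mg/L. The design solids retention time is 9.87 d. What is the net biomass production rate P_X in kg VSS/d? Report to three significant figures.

From the Monod/SRT balance for a CMAS, S = K_s·(1+k_d θ_c)/[θ_c·(Y k − k_d) − 1] = 42.3 × (1 + 0.0598 × 9.87) / [9.87 × (0.406 × 6.02 − 0.0598) − 1] = 67.27 / 22.53 = 2.985 mg/L.
Observed yield with endogenous decay: Y_obs = Y / (1 + k_d·θ_c) = 0.406 / (1 + 0.0598 × 9.87) = 0.406 / 1.590 = 0.2553 g VSS/g BOD₅.
Q·(S₀ − S) = 3670 × (1160 − 2.99) × 10⁻³ = 4246 kg/d removed.
So the net sludge growth is P_X = 0.2553 × 4246 = 1084 kg VSS/d.

P_X ≈ 1080 kg VSS/d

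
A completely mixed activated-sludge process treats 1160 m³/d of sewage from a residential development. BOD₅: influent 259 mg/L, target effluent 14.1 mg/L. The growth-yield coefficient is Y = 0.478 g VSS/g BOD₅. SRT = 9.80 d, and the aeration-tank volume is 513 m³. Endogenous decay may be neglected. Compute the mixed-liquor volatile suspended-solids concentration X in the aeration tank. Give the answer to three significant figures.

X ≈ 2590 mg/L

X = Y·Q·ΔS·θ_c / V = 0.478 × 1160 × (259 − 14.1) × 9.80 / 513 = 2594 mg/L.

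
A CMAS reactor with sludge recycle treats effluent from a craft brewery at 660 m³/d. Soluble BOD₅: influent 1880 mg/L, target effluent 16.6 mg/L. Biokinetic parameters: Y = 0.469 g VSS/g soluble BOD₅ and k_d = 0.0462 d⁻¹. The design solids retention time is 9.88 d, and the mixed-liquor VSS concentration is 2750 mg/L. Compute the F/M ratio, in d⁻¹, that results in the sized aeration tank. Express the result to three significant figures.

F/M ≈ 0.317 d⁻¹

Rearranging the biomass balance for a CMAS with decay, V = Y·Q·ΔS·θ_c / [X·(1+k_d θ_c)] = 0.469 × 660 × (1880 − 16.6) × 9.88 / [2750 × (1 + 0.0462 × 9.88)] = 5.7×10^6 / 4005 = 1423 m³.
F/M = applied load / biomass = Q·S₀/(V·X) = 660 × 1880 / (1423 × 2750) = 0.3171 d⁻¹.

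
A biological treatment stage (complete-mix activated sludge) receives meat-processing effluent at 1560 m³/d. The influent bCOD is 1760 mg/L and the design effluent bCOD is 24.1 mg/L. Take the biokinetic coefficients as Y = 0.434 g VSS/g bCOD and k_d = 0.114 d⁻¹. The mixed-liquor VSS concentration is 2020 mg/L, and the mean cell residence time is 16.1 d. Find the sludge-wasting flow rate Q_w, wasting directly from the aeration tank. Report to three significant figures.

Q_w ≈ 205 m³/d

Steady-state biomass mass balance: V·X·(1 + k_d·θ_c) = Y·Q·(S₀ − S)·θ_c, so V = 0.434 × 1560 × (1760 − 24.1) × 16.1 / [2020 × (1 + 0.114 × 16.1)] = 1.89×10^7 / 5728 = 3304 m³.
With mixed-liquor wasting, θ_c = V/Q_w, so Q_w = V/θ_c = 3304/16.1 = 205.2 m³/d.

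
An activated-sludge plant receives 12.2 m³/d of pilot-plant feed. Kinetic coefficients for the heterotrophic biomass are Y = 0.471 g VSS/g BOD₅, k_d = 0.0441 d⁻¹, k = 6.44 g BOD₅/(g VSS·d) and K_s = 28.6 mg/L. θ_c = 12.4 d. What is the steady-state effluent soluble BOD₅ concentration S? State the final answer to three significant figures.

For a completely mixed reactor with recycle the Lawrence–McCarty relation gives S = K_s·(1 + k_d·θ_c) / [θ_c·(Y·k − k_d) − 1] = 28.6 × (1 + 0.0441 × 12.4) / [12.4 × (0.471 × 6.44 − 0.0441) − 1] = 44.24 / 36.07 = 1.227 mg/L.

S ≈ 1.23 mg/L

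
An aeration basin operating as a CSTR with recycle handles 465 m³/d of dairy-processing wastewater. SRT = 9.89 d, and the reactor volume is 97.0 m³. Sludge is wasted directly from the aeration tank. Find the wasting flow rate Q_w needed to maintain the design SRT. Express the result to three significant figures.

Q_w ≈ 9.81 m³/d

For wasting at MLVSS concentration, Q_w = V/θ_c = 97.00/9.89 = 9.808 m³/d.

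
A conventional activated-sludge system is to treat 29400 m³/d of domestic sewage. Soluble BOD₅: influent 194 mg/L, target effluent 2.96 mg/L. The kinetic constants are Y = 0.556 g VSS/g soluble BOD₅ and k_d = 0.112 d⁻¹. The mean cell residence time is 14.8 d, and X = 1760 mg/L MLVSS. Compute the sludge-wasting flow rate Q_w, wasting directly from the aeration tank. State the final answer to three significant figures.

From the SRT design equation V = Y Q (S₀−S) θ_c / [X (1 + k_d θ_c)] = 0.556 × 29400 × (194 − 2.96) × 14.8 / [1760 × (1 + 0.112 × 14.8)] = 4.62×10^7 / 4677 = 9881 m³.
For wasting at MLVSS concentration, Q_w = V/θ_c = 9881/14.8 = 667.6 m³/d.

Q_w ≈ 668 m³/d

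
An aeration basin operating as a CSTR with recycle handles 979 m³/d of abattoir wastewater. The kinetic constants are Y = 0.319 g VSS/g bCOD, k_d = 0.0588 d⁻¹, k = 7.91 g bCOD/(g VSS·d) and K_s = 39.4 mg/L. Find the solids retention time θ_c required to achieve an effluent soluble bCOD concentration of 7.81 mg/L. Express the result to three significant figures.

θ_c ≈ 2.79 d

At the target effluent, Y k S/(K_s+S) = 0.319×7.91×7.81/47.21 = 0.4174 d⁻¹.
θ_c = 1/(μ − k_d) = 1/(0.4174 − 0.0588) = 1/0.3586 = 2.788 d.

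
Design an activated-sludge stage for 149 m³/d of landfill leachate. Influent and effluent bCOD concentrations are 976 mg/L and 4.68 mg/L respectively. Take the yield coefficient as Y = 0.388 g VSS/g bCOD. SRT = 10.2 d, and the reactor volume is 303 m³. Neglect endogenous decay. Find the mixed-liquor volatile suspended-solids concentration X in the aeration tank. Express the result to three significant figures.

X ≈ 1890 mg/L

Without decay, X = Y Q (S₀−S) θ_c / V = 0.388 × 149 × (976 − 4.68) × 10.2 / 303 = 1890 mg/L.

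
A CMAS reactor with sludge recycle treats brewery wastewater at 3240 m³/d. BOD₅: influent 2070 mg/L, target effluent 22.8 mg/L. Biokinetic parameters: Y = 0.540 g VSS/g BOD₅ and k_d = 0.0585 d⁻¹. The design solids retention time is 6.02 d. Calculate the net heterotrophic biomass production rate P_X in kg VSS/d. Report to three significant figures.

P_X ≈ 2650 kg VSS/d

Observed yield with endogenous decay: Y_obs = Y / (1 + k_d·θ_c) = 0.540 / (1 + 0.0585 × 6.02) = 0.540 / 1.352 = 0.3994 g VSS/g BOD₅.
ΔS = 2070 − 22.8 = 2047 mg/L, so the substrate removal rate is 3240 × 2047/1000 = 6633 kg BOD₅/d.
P_X = Y_obs · Q(S₀ − S) = 0.3994 × 6633 = 2649 kg VSS/d.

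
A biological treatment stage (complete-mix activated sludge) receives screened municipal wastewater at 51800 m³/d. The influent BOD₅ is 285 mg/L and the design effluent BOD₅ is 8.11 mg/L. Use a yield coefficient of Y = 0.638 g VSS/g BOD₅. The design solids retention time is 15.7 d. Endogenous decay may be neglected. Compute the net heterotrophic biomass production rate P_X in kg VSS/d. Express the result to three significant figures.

P_X ≈ 9150 kg VSS/d

No decay correction is needed, so Y_obs = Y = 0.638.
Substrate removed = Q·(S₀ − S) = 51800 m³/d × (285 − 8.11) g/m³ = 1.43×10^7 g/d = 14343 kg/d.
So the net sludge growth is P_X = 0.6380 × 14343 = 9151 kg VSS/d.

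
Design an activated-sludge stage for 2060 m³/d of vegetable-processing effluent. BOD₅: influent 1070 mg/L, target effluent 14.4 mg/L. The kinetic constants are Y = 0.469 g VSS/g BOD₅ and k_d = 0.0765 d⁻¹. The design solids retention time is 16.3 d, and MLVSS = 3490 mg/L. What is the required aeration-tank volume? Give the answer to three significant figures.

V ≈ 2120 m³

From the SRT design equation V = Y Q (S₀−S) θ_c / [X (1 + k_d θ_c)] = 0.469 × 2060 × (1070 − 14.4) × 16.3 / [3490 × (1 + 0.0765 × 16.3)] = 1.66×10^7 / 7842 = 2120 m³.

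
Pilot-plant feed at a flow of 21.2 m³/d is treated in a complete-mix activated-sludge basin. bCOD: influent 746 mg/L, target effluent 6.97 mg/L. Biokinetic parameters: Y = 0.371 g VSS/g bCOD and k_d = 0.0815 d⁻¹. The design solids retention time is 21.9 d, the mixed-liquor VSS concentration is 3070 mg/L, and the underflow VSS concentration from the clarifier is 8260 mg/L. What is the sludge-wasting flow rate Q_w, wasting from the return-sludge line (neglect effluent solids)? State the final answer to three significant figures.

Q_w ≈ 0.253 m³/d

Steady-state biomass mass balance: V·X·(1 + k_d·θ_c) = Y·Q·(S₀ − S)·θ_c, so V = 0.371 × 21.2 × (746 − 6.97) × 21.9 / [3070 × (1 + 0.0815 × 21.9)] = 1.27×10^5 / 8549 = 14.89 m³.
θ_c = V·X/(Q_w·X_r) when wasting from the recycle, so Q_w = V·X/(θ_c·X_r) = 14.89 × 3070 / (21.9 × 8260) = 0.2527 m³/d.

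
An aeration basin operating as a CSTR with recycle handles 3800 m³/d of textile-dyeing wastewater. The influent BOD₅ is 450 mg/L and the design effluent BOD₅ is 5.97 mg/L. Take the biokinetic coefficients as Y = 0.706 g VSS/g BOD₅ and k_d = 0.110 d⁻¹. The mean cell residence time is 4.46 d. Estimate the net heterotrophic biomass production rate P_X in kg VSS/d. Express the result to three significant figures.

P_X ≈ 799 kg VSS/d

Observed yield with endogenous decay: Y_obs = Y / (1 + k_d·θ_c) = 0.706 / (1 + 0.110 × 4.46) = 0.706 / 1.491 = 0.4736 g VSS/g BOD₅.
Mass of BOD₅ removed per day: Q(S₀ − S) = 3800 × 444.0 g/m³ = 1687 kg/d.
Biomass produced: P_X = Y_obs·Q·ΔS = 0.4736 × 1687 ≈ 799.2 kg VSS/d.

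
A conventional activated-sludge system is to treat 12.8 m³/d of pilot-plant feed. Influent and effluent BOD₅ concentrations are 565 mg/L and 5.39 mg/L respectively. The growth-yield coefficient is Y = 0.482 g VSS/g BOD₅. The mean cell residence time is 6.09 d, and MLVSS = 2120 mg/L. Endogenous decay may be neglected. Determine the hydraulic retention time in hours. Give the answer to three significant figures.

τ ≈ 18.6 h

Biomass mass balance (decay neglected): V·X = Y·Q·(S₀ − S)·θ_c, so V = 0.482 × 12.8 × (565 − 5.39) × 6.09 / 2120 = 9.918 m³.
HRT = V/Q = 9.918 m³ / 12.8 m³·d⁻¹ = 0.7748 d × 24 = 18.60 h.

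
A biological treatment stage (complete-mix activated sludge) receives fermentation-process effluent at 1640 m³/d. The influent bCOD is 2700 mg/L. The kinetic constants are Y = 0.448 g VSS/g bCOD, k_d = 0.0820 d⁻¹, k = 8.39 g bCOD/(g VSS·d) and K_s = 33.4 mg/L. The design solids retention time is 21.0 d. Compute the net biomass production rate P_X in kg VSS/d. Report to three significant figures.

For a completely mixed reactor with recycle the Lawrence–McCarty relation gives S = K_s·(1 + k_d·θ_c) / [θ_c·(Y·k − k_d) − 1] = 33.4 × (1 + 0.0820 × 21.0) / [21.0 × (0.448 × 8.39 − 0.0820) − 1] = 90.91 / 76.21 = 1.193 mg/L.
Correct the yield for decay: Y_obs = Y/(1 + k_d θ_c) = 0.448 / (1 + 0.0820 × 21.0) = 0.448 / 2.722 = 0.1646.
Q·(S₀ − S) = 1640 × (2700 − 1.19) × 10⁻³ = 4426 kg/d removed.
Biomass produced: P_X = Y_obs·Q·ΔS = 0.1646 × 4426 ≈ 728.5 kg VSS/d.

P_X ≈ 728 kg VSS/d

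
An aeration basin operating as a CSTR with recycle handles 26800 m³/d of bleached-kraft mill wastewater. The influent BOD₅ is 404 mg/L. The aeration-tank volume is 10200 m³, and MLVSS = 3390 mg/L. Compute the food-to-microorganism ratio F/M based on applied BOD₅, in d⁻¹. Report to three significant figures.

F/M ≈ 0.313 d⁻¹

Food-to-microorganism ratio F/M = Q S₀ / (V X) = 26800 × 404 / (10200 × 3390) = 0.3131 d⁻¹.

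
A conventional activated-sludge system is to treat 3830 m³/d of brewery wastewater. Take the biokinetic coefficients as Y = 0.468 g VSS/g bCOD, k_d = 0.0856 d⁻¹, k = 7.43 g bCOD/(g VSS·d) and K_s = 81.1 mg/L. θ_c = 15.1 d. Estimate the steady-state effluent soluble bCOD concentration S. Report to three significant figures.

Effluent substrate depends only on kinetics and SRT: S = K_s(1 + k_d θ_c) / [θ_c(Yk − k_d) − 1] = 81.1 × (1 + 0.0856 × 15.1) / [15.1 × (0.468 × 7.43 − 0.0856) − 1] = 185.9 / 50.21 = 3.703 mg/L.

S ≈ 3.70 mg/L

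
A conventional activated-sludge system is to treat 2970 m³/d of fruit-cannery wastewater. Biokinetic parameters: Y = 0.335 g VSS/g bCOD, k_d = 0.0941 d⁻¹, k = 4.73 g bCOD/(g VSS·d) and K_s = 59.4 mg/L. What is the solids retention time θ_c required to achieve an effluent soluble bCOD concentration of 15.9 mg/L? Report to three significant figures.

At the target effluent, Y k S/(K_s+S) = 0.335×4.73×15.9/75.30 = 0.3346 d⁻¹.
1/θ_c = 0.3346 − 0.0941 = 0.2405 d⁻¹, so θ_c = 4.158 d.

θ_c ≈ 4.16 d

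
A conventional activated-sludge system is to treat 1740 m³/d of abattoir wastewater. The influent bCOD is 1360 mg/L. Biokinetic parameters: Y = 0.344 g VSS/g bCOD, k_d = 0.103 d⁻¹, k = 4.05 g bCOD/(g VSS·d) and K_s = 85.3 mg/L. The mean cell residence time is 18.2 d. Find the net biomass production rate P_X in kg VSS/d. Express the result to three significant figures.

P_X ≈ 281 kg VSS/d

For a completely mixed reactor with recycle the Lawrence–McCarty relation gives S = K_s·(1 + k_d·θ_c) / [θ_c·(Y·k − k_d) − 1] = 85.3 × (1 + 0.103 × 18.2) / [18.2 × (0.344 × 4.05 − 0.103) − 1] = 245.2 / 22.48 = 10.91 mg/L.
Correct the yield for decay: Y_obs = Y/(1 + k_d θ_c) = 0.344 / (1 + 0.103 × 18.2) = 0.344 / 2.875 = 0.1197.
ΔS = 1360 − 10.9 = 1349 mg/L, so the substrate removal rate is 1740 × 1349/1000 = 2347 kg bCOD/d.
Net biomass production P_X = Y_obs × Q·(S₀ − S) = 0.1197 × 2347 = 280.9 kg VSS/d.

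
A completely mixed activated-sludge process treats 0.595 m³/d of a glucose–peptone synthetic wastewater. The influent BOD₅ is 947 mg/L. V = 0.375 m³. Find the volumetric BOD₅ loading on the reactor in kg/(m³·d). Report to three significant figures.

L_v ≈ 1.50 kg BOD₅/(m³·d)

L_v = Q S₀ / V = 0.595 × 947 × 10⁻³ / 0.3750 = 1.503 kg/(m³·d).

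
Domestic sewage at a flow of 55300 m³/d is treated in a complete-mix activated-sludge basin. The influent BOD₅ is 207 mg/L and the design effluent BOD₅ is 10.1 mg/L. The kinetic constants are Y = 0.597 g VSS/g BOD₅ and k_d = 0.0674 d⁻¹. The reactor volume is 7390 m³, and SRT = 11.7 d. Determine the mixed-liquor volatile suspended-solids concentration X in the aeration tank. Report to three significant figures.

Solving the biomass balance for X: X = Y Q (S₀−S) θ_c / [V (1+k_d θ_c)] = 0.597 × 55300 × (207 − 10.1) × 11.7 / [7390 × (1 + 0.0674 × 11.7)] = 5754 mg/L.

X ≈ 5750 mg/L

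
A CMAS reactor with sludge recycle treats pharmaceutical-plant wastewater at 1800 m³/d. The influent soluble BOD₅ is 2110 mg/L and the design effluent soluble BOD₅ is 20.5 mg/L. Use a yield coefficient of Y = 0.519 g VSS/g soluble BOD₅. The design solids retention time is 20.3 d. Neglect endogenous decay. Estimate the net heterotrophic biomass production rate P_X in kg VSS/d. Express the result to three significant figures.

P_X ≈ 1950 kg VSS/d

No decay correction is needed, so Y_obs = Y = 0.519.
Q·(S₀ − S) = 1800 × (2110 − 20.5) × 10⁻³ = 3761 kg/d removed.
P_X = Y_obs · Q(S₀ − S) = 0.5190 × 3761 = 1952 kg VSS/d.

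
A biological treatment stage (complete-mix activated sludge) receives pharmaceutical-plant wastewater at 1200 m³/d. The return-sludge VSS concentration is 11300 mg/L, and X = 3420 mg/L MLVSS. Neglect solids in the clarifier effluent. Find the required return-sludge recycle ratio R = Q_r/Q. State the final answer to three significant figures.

R ≈ 0.434

Solids balance on the clarifier gives (1+R)X = R·X_r, so R = X/(X_r − X) = 3420 / (11300 − 3420) = 0.4340.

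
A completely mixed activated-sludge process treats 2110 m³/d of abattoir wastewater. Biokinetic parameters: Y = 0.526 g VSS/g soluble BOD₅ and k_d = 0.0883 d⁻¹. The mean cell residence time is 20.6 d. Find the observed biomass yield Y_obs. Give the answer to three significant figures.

Y_obs ≈ 0.187 g VSS/g soluble BOD₅

Observed yield with endogenous decay: Y_obs = Y / (1 + k_d·θ_c) = 0.526 / (1 + 0.0883 × 20.6) = 0.526 / 2.819 = 0.1866 g VSS/g soluble BOD₅.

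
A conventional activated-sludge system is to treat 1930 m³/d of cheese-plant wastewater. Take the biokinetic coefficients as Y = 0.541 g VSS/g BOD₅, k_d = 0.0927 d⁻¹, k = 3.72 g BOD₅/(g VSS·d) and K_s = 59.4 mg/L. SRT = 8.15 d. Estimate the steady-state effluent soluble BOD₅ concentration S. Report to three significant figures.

S ≈ 7.12 mg/L

From the Monod/SRT balance for a CMAS, S = K_s·(1+k_d θ_c)/[θ_c·(Y k − k_d) − 1] = 59.4 × (1 + 0.0927 × 8.15) / [8.15 × (0.541 × 3.72 − 0.0927) − 1] = 104.3 / 14.65 = 7.120 mg/L.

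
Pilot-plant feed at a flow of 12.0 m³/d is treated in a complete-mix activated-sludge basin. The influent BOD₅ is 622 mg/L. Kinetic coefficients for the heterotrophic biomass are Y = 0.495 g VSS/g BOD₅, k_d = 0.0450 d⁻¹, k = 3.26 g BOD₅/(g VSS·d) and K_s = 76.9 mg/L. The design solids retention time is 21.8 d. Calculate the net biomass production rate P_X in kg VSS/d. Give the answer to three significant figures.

P_X ≈ 1.85 kg VSS/d

Effluent substrate depends only on kinetics and SRT: S = K_s(1 + k_d θ_c) / [θ_c(Yk − k_d) − 1] = 76.9 × (1 + 0.0450 × 21.8) / [21.8 × (0.495 × 3.26 − 0.0450) − 1] = 152.3 / 33.20 = 4.589 mg/L.
Y_obs = Y / (1 + k_d θ_c) = 0.495 / (1 + 0.0450 × 21.8) = 0.495 / 1.981 = 0.2499.
ΔS = 622 − 4.59 = 617.4 mg/L, so the substrate removal rate is 12.0 × 617.4/1000 = 7.409 kg BOD₅/d.
So the net sludge growth is P_X = 0.2499 × 7.409 = 1.851 kg VSS/d.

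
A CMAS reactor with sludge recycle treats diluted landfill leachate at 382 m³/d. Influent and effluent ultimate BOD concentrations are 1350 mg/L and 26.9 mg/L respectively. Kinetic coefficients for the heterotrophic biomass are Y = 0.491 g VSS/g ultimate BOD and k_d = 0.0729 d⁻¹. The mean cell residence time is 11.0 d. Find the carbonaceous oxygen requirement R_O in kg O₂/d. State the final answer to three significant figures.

R_O ≈ 310 kg O₂/d

Y_obs = Y / (1 + k_d θ_c) = 0.491 / (1 + 0.0729 × 11.0) = 0.491 / 1.802 = 0.2725.
Substrate removed = Q·(S₀ − S) = 382 m³/d × (1350 − 26.9) g/m³ = 5.05×10^5 g/d = 505.4 kg/d.
Biomass synthesised: P_X = Y_obs × 505.4 = 137.7 kg VSS/d.
Carbonaceous O₂ demand = substrate oxidised − cell-mass equivalent = 505.4 − 1.42 × 137.7 = 309.9 kg O₂/d.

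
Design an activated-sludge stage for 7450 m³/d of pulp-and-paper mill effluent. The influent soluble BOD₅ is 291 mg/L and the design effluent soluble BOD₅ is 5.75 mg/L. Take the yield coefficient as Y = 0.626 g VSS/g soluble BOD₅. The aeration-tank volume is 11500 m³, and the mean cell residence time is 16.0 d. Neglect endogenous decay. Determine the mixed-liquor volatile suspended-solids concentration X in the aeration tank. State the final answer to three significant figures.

From V·X = Y·Q·(S₀ − S)·θ_c (decay neglected): X = 0.626 × 7450 × (291 − 5.75) × 16.0 / 11500 = 1851 mg/L.

X ≈ 1850 mg/L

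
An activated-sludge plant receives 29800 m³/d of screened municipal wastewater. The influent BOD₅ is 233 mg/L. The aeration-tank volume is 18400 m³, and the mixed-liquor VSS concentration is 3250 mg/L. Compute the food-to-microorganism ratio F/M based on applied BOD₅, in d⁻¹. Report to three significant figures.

F/M ≈ 0.116 d⁻¹

F/M = Q·S₀ / (V·X) = 29800 × 233 / (18400 × 3250) = 0.1161 g BOD₅·(g VSS·d)⁻¹.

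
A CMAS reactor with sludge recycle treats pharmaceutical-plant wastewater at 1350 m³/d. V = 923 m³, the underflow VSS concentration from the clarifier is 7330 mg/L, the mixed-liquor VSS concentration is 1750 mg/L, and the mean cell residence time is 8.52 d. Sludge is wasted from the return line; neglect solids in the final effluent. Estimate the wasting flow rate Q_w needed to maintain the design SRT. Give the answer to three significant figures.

θ_c = V·X/(Q_w·X_r) when wasting from the recycle, so Q_w = V·X/(θ_c·X_r) = 923.0 × 1750 / (8.52 × 7330) = 25.86 m³/d.

Q_w ≈ 25.9 m³/d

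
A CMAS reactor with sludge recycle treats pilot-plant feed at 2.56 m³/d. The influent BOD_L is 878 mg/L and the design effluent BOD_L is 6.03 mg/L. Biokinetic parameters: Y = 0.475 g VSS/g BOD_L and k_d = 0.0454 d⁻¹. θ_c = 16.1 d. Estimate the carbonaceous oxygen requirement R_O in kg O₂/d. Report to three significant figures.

R_O ≈ 1.36 kg O₂/d

Correct the yield for decay: Y_obs = Y/(1 + k_d θ_c) = 0.475 / (1 + 0.0454 × 16.1) = 0.475 / 1.731 = 0.2744.
Mass of BOD_L removed per day: Q(S₀ − S) = 2.56 × 872.0 g/m³ = 2.232 kg/d.
Net sludge production P_X = 0.2744 × 2.232 = 0.6126 kg VSS/d.
R_O = Q·(S₀ − S) − 1.42·P_X = 2.232 − 1.42 × 0.6126 = 1.362 kg O₂/d.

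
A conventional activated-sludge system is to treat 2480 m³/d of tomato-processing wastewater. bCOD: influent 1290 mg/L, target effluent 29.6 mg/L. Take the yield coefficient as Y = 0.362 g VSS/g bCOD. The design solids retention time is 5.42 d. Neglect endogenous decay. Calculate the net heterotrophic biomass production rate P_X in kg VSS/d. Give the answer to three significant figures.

No decay correction is needed, so Y_obs = Y = 0.362.
Substrate removed = Q·(S₀ − S) = 2480 m³/d × (1290 − 29.6) g/m³ = 3.13×10^6 g/d = 3126 kg/d.
P_X = Y_obs · Q(S₀ − S) = 0.3620 × 3126 = 1132 kg VSS/d.

P_X ≈ 1130 kg VSS/d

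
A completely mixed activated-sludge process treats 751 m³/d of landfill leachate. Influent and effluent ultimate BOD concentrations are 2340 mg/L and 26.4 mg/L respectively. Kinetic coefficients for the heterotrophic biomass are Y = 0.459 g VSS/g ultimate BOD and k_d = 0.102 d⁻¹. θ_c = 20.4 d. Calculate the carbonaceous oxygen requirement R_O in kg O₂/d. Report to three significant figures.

Y_obs = Y / (1 + k_d θ_c) = 0.459 / (1 + 0.102 × 20.4) = 0.459 / 3.081 = 0.1490.
Substrate removed = Q·(S₀ − S) = 751 m³/d × (2340 − 26.4) g/m³ = 1.74×10^6 g/d = 1738 kg/d.
Biomass synthesised: P_X = Y_obs × 1738 = 258.9 kg VSS/d.
Carbonaceous O₂ demand = substrate oxidised − cell-mass equivalent = 1738 − 1.42 × 258.9 = 1370 kg O₂/d.

R_O ≈ 1370 kg O₂/d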